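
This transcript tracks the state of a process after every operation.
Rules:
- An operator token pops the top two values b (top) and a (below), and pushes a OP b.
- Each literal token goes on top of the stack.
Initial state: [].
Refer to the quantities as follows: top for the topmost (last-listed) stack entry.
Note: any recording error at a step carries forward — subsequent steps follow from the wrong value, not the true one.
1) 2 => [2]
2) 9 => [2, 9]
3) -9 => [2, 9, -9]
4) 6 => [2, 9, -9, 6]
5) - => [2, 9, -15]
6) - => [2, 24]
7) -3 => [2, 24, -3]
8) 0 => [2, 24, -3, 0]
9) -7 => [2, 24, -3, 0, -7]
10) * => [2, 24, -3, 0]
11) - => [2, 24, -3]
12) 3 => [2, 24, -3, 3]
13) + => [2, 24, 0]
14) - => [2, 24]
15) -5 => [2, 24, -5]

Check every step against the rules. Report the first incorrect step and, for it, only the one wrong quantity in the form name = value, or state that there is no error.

no error

step 1: push 2: top = 2 -> consistent with the transcript
step 2: push 9: top = 9 -> matches
step 3: push -9: top = -9 -> exactly as logged
step 4: push 6: top = 6 -> confirmed correct
step 5: -9 - 6 = -15 -> matches
step 6: 9 - -15 = 24 -> in agreement
step 7: push -3: top = -3 -> agrees with the transcript
step 8: push 0: top = 0 -> no discrepancy
step 9: push -7: top = -7 -> consistent with the transcript
step 10: 0 * -7 = 0 -> checks out
step 11: -3 - 0 = -3 -> matches
step 12: push 3: top = 3 -> consistent with the transcript
step 13: -3 + 3 = 0 -> matches
step 14: 24 - 0 = 24 -> confirmed correct
step 15: push -5: top = -5 -> confirmed correct
Every step is consistent.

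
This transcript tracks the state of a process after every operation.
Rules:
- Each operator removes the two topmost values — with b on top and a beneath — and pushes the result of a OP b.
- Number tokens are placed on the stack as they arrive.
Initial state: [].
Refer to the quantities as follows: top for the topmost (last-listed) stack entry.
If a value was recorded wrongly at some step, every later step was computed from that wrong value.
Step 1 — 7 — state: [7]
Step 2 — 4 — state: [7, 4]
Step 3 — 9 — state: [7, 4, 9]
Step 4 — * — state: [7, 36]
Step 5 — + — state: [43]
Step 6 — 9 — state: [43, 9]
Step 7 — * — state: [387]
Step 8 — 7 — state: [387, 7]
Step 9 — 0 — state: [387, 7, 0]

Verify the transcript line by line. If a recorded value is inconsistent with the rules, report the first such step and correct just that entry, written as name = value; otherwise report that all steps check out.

step 1: push 7: top = 7 -> matches
step 2: push 4: top = 4 -> checks out
step 3: push 9: top = 9 -> confirmed correct
step 4: 4 * 9 = 36 -> no discrepancy
step 5: 7 + 36 = 43 -> agrees with the transcript
step 6: push 9: top = 9 -> verified
step 7: 43 * 9 = 387 -> exactly as logged
step 8: push 7: top = 7 -> same as recorded
step 9: push 0: top = 0 -> no discrepancy
No step deviates from the rules.

no error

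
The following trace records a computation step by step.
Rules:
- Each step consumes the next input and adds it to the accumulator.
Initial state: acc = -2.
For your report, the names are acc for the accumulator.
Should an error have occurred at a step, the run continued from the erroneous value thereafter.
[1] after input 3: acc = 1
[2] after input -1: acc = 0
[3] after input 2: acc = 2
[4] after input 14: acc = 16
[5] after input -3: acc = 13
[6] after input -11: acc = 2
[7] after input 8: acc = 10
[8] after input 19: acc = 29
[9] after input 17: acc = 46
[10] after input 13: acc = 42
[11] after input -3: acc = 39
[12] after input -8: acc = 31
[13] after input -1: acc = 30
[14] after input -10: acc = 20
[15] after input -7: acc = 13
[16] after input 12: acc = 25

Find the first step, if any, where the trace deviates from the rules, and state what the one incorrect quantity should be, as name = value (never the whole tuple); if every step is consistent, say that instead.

step 10, acc = 59

Recomputing the run from the initial state:
step 1: acc = 1
step 2: acc = 0
step 3: acc = 2
step 4: acc = 16
step 5: acc = 13
step 6: acc = 2
step 7: acc = 10
step 8: acc = 29
step 9: acc = 46
step 10: acc = 59
step 11: acc = 56
step 12: acc = 48
step 13: acc = 47
step 14: acc = 37
step 15: acc = 30
step 16: acc = 42
The first disagreement with the trace is at step 10, where the value should be acc = 59.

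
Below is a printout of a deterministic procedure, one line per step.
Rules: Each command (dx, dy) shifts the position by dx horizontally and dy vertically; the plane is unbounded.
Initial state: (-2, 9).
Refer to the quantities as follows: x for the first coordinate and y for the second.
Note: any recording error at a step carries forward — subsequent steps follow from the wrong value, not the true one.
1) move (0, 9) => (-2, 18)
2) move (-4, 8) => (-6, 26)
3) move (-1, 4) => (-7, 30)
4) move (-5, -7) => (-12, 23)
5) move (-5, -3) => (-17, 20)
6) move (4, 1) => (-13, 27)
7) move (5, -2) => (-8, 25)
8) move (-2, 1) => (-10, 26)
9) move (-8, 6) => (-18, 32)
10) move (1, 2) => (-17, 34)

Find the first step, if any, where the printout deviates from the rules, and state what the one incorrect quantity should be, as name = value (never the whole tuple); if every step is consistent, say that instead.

step 6, y = 21

Recomputing the run from the initial state:
step 1: x = -2, y = 18
step 2: x = -6, y = 26
step 3: x = -7, y = 30
step 4: x = -12, y = 23
step 5: x = -17, y = 20
step 6: x = -13, y = 21
step 7: x = -8, y = 19
step 8: x = -10, y = 20
step 9: x = -18, y = 26
step 10: x = -17, y = 28
The first disagreement with the printout is at step 6, where the value should be y = 21.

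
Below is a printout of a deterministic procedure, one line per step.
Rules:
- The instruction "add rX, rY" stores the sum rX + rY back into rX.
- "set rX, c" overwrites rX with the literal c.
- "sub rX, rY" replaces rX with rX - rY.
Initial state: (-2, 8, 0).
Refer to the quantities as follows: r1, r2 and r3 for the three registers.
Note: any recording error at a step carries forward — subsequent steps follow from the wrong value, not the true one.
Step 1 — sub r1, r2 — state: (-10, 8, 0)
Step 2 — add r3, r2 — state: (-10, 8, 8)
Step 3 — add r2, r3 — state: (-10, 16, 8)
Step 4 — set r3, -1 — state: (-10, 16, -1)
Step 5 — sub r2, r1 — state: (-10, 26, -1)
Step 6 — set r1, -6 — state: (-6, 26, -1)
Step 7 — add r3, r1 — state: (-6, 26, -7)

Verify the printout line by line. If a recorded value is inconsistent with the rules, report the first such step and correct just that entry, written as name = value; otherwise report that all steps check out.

no error

1. r1 = -2 - 8 = -10 (same as recorded)
2. r3 = 0 + 8 = 8 (same as recorded)
3. r2 = 8 + 8 = 16 (no discrepancy)
4. r3 = -1 (checks out)
5. r2 = 16 - -10 = 26 (agrees with the printout)
6. r1 = -6 (checks out)
7. r3 = -1 + -6 = -7 (consistent with the printout)
The recomputation confirms every line.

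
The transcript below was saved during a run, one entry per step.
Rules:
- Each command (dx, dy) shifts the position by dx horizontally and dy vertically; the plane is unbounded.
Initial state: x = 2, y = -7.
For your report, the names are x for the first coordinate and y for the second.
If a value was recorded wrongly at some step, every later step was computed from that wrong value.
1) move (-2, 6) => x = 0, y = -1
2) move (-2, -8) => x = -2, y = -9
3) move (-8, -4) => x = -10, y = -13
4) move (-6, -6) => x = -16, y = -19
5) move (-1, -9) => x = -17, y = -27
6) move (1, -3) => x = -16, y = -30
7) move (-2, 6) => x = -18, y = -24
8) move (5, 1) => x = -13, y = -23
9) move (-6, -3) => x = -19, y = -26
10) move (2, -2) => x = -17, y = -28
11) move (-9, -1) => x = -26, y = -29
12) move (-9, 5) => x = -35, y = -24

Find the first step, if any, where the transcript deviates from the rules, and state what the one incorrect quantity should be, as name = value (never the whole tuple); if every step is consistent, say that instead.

Recomputing the run from the initial state:
step 1: x = 0, y = -1
step 2: x = -2, y = -9
step 3: x = -10, y = -13
step 4: x = -16, y = -19
step 5: x = -17, y = -28
step 6: x = -16, y = -31
step 7: x = -18, y = -25
step 8: x = -13, y = -24
step 9: x = -19, y = -27
step 10: x = -17, y = -29
step 11: x = -26, y = -30
step 12: x = -35, y = -25
The first disagreement with the transcript is at step 5, where the value should be y = -28.

step 5, y = -28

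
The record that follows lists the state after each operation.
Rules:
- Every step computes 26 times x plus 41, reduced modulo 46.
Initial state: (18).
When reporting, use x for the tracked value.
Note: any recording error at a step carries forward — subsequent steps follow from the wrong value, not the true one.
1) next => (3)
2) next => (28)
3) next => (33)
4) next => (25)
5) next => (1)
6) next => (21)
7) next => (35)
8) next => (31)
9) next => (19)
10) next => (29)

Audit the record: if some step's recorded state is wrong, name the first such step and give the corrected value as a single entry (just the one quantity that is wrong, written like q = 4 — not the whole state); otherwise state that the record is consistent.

step 1: x = (26*18 + 41) mod 46 = 3 -> no discrepancy
step 2: x = (26*3 + 41) mod 46 = 27 -> a discrepancy with the record
First deviation found at step 2; the corrected entry is x = 27.

step 2, x = 27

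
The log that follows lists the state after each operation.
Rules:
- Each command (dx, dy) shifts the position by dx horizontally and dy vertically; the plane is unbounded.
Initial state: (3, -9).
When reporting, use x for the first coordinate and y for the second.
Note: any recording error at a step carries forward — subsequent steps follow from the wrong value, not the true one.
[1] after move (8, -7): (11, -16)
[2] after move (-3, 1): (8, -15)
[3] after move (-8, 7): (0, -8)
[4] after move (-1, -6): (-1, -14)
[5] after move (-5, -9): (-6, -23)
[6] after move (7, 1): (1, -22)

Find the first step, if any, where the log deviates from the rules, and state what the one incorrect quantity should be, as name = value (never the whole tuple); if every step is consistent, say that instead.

no error

step 1: x = 3 + (8) = 11, y = -9 + (-7) = -16 -> matches
step 2: x = 11 + (-3) = 8, y = -16 + (1) = -15 -> confirmed correct
step 3: x = 8 + (-8) = 0, y = -15 + (7) = -8 -> agrees with the log
step 4: x = 0 + (-1) = -1, y = -8 + (-6) = -14 -> exactly as logged
step 5: x = -1 + (-5) = -6, y = -14 + (-9) = -23 -> consistent with the log
step 6: x = -6 + (7) = 1, y = -23 + (1) = -22 -> matches
Every step is consistent.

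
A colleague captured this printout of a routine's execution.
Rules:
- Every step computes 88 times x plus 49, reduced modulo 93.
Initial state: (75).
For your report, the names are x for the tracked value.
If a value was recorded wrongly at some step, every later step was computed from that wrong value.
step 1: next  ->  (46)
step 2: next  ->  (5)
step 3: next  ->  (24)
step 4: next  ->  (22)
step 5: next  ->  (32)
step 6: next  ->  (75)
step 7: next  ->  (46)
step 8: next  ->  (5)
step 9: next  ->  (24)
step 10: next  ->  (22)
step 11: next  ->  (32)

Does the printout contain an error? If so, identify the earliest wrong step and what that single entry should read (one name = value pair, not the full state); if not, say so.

Recomputing the run from the initial state:
step 1: x = 46
step 2: x = 5
step 3: x = 24
step 4: x = 22
step 5: x = 32
step 6: x = 75
step 7: x = 46
step 8: x = 5
step 9: x = 24
step 10: x = 22
step 11: x = 32
This matches the printout at every step.

no error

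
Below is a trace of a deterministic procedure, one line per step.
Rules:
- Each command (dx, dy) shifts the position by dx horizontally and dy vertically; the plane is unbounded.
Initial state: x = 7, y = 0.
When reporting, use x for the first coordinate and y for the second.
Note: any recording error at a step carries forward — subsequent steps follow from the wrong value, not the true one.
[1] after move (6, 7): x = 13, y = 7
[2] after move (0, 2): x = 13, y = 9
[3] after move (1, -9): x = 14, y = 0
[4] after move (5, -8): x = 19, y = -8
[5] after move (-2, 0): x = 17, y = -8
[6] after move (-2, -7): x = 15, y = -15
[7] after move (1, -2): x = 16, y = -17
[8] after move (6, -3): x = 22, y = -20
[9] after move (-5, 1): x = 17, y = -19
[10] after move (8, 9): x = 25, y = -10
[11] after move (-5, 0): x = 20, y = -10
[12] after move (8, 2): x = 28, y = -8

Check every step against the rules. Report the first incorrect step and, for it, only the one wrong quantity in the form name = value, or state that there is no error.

step 1: x = 7 + (6) = 13, y = 0 + (7) = 7 -> same as recorded
step 2: x = 13 + (0) = 13, y = 7 + (2) = 9 -> confirmed correct
step 3: x = 13 + (1) = 14, y = 9 + (-9) = 0 -> consistent with the trace
step 4: x = 14 + (5) = 19, y = 0 + (-8) = -8 -> consistent with the trace
step 5: x = 19 + (-2) = 17, y = -8 + (0) = -8 -> agrees with the trace
step 6: x = 17 + (-2) = 15, y = -8 + (-7) = -15 -> verified
step 7: x = 15 + (1) = 16, y = -15 + (-2) = -17 -> in agreement
step 8: x = 16 + (6) = 22, y = -17 + (-3) = -20 -> verified
step 9: x = 22 + (-5) = 17, y = -20 + (1) = -19 -> no discrepancy
step 10: x = 17 + (8) = 25, y = -19 + (9) = -10 -> exactly as logged
step 11: x = 25 + (-5) = 20, y = -10 + (0) = -10 -> same as recorded
step 12: x = 20 + (8) = 28, y = -10 + (2) = -8 -> agrees with the trace
The recomputation confirms every line.

no error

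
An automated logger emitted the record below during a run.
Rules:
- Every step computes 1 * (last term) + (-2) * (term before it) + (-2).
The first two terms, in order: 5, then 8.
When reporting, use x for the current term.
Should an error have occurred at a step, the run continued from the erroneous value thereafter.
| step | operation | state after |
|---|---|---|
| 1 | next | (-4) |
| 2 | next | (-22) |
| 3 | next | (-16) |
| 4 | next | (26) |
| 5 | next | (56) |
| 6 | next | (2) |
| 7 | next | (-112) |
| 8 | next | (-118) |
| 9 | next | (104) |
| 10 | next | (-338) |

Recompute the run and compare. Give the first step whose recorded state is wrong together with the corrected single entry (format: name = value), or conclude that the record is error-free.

step 10, x = 338

Recomputing the run from the initial state:
step 1: x = -4
step 2: x = -22
step 3: x = -16
step 4: x = 26
step 5: x = 56
step 6: x = 2
step 7: x = -112
step 8: x = -118
step 9: x = 104
step 10: x = 338
The first disagreement with the record is at step 10, where the value should be x = 338.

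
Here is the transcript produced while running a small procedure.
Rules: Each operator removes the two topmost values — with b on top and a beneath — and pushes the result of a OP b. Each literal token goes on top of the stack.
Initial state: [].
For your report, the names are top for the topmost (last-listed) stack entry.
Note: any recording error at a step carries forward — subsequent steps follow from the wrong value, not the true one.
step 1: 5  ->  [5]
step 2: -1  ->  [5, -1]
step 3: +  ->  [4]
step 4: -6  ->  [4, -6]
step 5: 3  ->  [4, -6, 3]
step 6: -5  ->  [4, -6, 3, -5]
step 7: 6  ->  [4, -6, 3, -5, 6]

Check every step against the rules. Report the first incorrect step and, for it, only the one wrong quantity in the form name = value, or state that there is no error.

no error

1. push 5: top = 5 (exactly as logged)
2. push -1: top = -1 (agrees with the transcript)
3. 5 + -1 = 4 (verified)
4. push -6: top = -6 (consistent with the transcript)
5. push 3: top = 3 (checks out)
6. push -5: top = -5 (checks out)
7. push 6: top = 6 (exactly as logged)
All steps check out; nothing to correct.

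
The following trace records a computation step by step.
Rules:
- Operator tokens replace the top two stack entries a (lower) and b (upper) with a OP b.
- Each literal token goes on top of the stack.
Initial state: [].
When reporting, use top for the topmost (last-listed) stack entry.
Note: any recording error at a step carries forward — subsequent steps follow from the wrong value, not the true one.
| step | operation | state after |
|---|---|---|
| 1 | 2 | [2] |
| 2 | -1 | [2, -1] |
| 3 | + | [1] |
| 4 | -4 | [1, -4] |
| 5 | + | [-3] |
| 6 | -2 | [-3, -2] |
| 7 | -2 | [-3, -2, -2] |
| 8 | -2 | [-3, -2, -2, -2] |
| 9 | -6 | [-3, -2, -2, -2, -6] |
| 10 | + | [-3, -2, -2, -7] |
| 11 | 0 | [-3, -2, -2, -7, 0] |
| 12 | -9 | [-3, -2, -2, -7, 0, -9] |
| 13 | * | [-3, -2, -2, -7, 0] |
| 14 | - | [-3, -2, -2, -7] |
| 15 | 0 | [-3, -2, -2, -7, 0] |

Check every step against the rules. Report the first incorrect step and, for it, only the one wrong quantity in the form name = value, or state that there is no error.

step 1: push 2: top = 2 -> no discrepancy
step 2: push -1: top = -1 -> confirmed correct
step 3: 2 + -1 = 1 -> matches
step 4: push -4: top = -4 -> in agreement
step 5: 1 + -4 = -3 -> verified
step 6: push -2: top = -2 -> checks out
step 7: push -2: top = -2 -> exactly as logged
step 8: push -2: top = -2 -> confirmed correct
step 9: push -6: top = -6 -> agrees with the trace
step 10: -2 + -6 = -8 -> a discrepancy with the trace
That makes step 10 the first incorrect line — top = -8 is what it should show.

step 10, top = -8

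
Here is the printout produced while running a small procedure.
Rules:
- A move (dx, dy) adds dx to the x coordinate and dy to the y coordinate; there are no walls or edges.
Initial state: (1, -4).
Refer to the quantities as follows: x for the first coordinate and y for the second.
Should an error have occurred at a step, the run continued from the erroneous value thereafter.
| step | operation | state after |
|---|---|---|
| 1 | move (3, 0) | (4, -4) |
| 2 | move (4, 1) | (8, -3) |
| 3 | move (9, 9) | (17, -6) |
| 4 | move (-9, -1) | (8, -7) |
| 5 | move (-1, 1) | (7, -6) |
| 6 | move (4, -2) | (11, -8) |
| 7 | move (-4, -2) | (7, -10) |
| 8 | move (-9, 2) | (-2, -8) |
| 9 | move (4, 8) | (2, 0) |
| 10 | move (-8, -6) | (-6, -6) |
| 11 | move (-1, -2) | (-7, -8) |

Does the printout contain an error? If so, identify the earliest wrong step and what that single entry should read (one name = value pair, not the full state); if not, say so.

step 3, y = 6

step 1: x = 1 + (3) = 4, y = -4 + (0) = -4 -> checks out
step 2: x = 4 + (4) = 8, y = -4 + (1) = -3 -> agrees with the printout
step 3: x = 8 + (9) = 17, y = -3 + (9) = 6 -> first mismatch against the printout
The earliest wrong entry is at step 3: it should read y = 6.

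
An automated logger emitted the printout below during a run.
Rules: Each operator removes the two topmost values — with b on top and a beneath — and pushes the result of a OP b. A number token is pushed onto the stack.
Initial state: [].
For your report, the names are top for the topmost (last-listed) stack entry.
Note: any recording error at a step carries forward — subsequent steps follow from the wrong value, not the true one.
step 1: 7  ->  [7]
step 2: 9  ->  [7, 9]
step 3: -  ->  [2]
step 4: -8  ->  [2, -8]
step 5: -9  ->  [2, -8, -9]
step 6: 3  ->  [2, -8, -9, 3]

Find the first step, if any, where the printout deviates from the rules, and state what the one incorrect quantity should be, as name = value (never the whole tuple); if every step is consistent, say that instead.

step 1: push 7: top = 7 -> no discrepancy
step 2: push 9: top = 9 -> consistent with the printout
step 3: 7 - 9 = -2 -> the recorded entry deviates here
The earliest wrong entry is at step 3: it should read top = -2.

step 3, top = -2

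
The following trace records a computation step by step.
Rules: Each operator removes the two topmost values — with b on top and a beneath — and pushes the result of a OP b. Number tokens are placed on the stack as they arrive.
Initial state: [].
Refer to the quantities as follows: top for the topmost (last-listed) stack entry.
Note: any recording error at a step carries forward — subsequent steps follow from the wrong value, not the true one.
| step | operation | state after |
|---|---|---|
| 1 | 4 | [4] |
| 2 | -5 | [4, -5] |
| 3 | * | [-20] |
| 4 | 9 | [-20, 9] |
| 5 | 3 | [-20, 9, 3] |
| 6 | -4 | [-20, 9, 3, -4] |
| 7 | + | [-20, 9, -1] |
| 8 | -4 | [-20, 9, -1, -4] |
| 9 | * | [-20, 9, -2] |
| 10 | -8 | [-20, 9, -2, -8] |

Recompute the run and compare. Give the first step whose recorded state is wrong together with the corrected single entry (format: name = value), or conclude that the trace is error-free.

step 9, top = 4

step 1: push 4: top = 4 -> checks out
step 2: push -5: top = -5 -> no discrepancy
step 3: 4 * -5 = -20 -> verified
step 4: push 9: top = 9 -> checks out
step 5: push 3: top = 3 -> consistent with the trace
step 6: push -4: top = -4 -> checks out
step 7: 3 + -4 = -1 -> matches
step 8: push -4: top = -4 -> same as recorded
step 9: -1 * -4 = 4 -> not what was recorded
Conclusion: step 9 carries the first error; the entry should be top = 4.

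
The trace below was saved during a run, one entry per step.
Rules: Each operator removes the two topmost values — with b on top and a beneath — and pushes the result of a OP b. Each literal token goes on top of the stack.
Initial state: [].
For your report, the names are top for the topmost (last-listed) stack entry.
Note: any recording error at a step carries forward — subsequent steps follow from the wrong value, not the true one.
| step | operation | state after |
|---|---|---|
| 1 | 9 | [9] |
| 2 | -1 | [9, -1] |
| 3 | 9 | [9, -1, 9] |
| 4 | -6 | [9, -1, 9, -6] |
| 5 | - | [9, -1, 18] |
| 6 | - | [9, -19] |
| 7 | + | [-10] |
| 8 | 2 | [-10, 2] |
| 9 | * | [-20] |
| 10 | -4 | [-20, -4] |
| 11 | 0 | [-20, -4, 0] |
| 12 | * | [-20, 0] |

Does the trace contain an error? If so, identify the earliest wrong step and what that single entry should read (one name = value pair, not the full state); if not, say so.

step 5, top = 15

Step 1: push 9: top = 9 — no discrepancy.
Step 2: push -1: top = -1 — same as recorded.
Step 3: push 9: top = 9 — verified.
Step 4: push -6: top = -6 — agrees with the trace.
Step 5: 9 - -6 = 15 — first mismatch against the trace.
The earliest wrong entry is at step 5: it should read top = 15.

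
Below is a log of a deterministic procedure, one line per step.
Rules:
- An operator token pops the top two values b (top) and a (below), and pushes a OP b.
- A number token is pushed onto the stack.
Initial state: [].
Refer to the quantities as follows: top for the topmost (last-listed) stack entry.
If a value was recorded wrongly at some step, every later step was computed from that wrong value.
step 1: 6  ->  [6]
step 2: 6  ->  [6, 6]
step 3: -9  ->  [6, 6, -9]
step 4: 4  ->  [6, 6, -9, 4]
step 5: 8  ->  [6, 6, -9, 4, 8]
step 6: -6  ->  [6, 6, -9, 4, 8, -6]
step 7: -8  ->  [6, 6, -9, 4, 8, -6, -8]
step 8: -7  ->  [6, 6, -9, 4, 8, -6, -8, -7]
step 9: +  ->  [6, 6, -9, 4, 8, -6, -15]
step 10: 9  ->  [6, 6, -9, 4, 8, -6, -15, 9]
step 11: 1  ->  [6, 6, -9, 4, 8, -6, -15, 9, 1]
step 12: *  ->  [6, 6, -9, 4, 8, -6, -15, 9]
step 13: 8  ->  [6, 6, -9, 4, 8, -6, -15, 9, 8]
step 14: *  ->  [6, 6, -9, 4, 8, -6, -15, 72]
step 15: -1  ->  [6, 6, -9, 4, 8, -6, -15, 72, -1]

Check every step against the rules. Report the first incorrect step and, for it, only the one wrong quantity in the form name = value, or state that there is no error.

Recomputing the run from the initial state:
step 1: [6]
step 2: [6, 6]
step 3: [6, 6, -9]
step 4: [6, 6, -9, 4]
step 5: [6, 6, -9, 4, 8]
step 6: [6, 6, -9, 4, 8, -6]
step 7: [6, 6, -9, 4, 8, -6, -8]
step 8: [6, 6, -9, 4, 8, -6, -8, -7]
step 9: [6, 6, -9, 4, 8, -6, -15]
step 10: [6, 6, -9, 4, 8, -6, -15, 9]
step 11: [6, 6, -9, 4, 8, -6, -15, 9, 1]
step 12: [6, 6, -9, 4, 8, -6, -15, 9]
step 13: [6, 6, -9, 4, 8, -6, -15, 9, 8]
step 14: [6, 6, -9, 4, 8, -6, -15, 72]
step 15: [6, 6, -9, 4, 8, -6, -15, 72, -1]
This matches the log at every step.

no error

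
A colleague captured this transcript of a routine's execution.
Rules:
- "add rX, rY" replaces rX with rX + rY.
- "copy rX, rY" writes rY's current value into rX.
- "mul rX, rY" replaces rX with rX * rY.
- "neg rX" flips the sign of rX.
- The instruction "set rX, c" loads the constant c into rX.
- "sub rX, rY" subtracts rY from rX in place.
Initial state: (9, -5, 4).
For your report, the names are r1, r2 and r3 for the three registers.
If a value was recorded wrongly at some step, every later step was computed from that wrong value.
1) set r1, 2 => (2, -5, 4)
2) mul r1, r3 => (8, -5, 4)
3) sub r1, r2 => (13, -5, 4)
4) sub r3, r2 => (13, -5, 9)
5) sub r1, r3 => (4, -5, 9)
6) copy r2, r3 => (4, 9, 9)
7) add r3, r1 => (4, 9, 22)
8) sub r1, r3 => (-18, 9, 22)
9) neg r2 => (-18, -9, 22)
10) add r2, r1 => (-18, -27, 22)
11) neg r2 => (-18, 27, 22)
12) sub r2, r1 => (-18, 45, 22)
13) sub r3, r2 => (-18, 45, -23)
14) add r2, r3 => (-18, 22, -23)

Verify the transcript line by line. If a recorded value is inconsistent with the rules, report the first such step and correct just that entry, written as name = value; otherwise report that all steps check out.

Step 1: r1 = 2 — confirmed correct.
Step 2: r1 = 2 * 4 = 8 — exactly as logged.
Step 3: r1 = 8 - -5 = 13 — verified.
Step 4: r3 = 4 - -5 = 9 — no discrepancy.
Step 5: r1 = 13 - 9 = 4 — checks out.
Step 6: r2 = 9 — exactly as logged.
Step 7: r3 = 9 + 4 = 13 — the entry is off here.
The audit stops at step 7: the recorded entry is wrong and should be r3 = 13.

step 7, r3 = 13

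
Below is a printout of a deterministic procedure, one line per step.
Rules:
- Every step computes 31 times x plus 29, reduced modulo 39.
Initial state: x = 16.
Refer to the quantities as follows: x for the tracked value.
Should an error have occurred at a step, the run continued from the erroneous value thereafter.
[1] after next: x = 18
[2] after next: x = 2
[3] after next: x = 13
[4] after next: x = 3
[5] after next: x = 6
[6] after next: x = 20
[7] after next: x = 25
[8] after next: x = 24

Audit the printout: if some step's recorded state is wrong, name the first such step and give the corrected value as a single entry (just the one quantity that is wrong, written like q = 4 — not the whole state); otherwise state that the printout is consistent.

step 5, x = 5

Step 1: x = (31*16 + 29) mod 39 = 18 — confirmed correct.
Step 2: x = (31*18 + 29) mod 39 = 2 — verified.
Step 3: x = (31*2 + 29) mod 39 = 13 — verified.
Step 4: x = (31*13 + 29) mod 39 = 3 — verified.
Step 5: x = (31*3 + 29) mod 39 = 5 — not what was recorded.
First incorrect step: 5; the correct value is x = 5.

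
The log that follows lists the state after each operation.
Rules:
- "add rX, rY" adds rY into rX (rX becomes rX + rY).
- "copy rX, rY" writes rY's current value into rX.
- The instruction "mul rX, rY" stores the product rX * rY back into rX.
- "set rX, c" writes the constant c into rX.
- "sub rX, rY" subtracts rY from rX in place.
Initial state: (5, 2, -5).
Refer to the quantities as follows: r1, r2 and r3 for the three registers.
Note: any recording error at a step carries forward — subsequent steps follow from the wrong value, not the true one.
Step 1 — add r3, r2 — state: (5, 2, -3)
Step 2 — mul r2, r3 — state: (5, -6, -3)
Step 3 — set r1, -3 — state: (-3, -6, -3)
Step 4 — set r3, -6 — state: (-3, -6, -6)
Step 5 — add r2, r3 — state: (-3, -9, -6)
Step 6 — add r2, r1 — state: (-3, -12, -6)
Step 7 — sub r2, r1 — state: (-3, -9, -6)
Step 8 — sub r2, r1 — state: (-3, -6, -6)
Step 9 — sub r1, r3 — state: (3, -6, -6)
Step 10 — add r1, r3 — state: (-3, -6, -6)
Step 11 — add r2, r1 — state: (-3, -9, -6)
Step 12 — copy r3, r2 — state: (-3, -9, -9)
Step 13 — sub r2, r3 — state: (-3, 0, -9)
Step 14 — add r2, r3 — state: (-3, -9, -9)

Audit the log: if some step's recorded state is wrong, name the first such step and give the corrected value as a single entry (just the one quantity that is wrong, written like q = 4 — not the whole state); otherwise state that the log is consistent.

step 5, r2 = -12

Recomputing the run from the initial state:
step 1: r1 = 5, r2 = 2, r3 = -3
step 2: r1 = 5, r2 = -6, r3 = -3
step 3: r1 = -3, r2 = -6, r3 = -3
step 4: r1 = -3, r2 = -6, r3 = -6
step 5: r1 = -3, r2 = -12, r3 = -6
step 6: r1 = -3, r2 = -15, r3 = -6
step 7: r1 = -3, r2 = -12, r3 = -6
step 8: r1 = -3, r2 = -9, r3 = -6
step 9: r1 = 3, r2 = -9, r3 = -6
step 10: r1 = -3, r2 = -9, r3 = -6
step 11: r1 = -3, r2 = -12, r3 = -6
step 12: r1 = -3, r2 = -12, r3 = -12
step 13: r1 = -3, r2 = 0, r3 = -12
step 14: r1 = -3, r2 = -12, r3 = -12
The first disagreement with the log is at step 5, where the value should be r2 = -12.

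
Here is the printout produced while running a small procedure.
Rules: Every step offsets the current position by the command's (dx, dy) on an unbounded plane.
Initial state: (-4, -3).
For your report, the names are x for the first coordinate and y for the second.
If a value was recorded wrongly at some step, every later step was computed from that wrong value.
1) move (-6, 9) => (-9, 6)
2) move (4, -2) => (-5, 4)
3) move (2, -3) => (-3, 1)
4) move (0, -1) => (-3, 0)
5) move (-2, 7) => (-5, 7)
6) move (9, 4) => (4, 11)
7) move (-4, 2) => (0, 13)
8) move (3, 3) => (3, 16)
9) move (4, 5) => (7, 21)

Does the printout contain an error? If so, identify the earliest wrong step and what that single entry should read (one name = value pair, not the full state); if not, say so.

step 1, x = -10

Recomputing the run from the initial state:
step 1: x = -10, y = 6
step 2: x = -6, y = 4
step 3: x = -4, y = 1
step 4: x = -4, y = 0
step 5: x = -6, y = 7
step 6: x = 3, y = 11
step 7: x = -1, y = 13
step 8: x = 2, y = 16
step 9: x = 6, y = 21
The first disagreement with the printout is at step 1, where the value should be x = -10.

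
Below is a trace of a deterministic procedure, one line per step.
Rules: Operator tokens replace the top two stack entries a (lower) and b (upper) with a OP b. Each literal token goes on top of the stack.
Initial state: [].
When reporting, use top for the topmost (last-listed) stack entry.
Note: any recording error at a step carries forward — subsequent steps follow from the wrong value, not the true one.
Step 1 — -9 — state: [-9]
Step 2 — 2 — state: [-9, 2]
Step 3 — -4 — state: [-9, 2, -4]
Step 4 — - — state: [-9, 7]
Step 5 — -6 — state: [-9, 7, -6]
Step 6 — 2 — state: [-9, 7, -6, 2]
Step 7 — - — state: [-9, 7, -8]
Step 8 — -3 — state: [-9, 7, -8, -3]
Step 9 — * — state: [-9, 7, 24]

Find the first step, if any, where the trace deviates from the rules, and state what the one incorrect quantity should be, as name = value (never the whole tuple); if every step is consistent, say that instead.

step 4, top = 6

Recomputing the run from the initial state:
step 1: [-9]
step 2: [-9, 2]
step 3: [-9, 2, -4]
step 4: [-9, 6]
step 5: [-9, 6, -6]
step 6: [-9, 6, -6, 2]
step 7: [-9, 6, -8]
step 8: [-9, 6, -8, -3]
step 9: [-9, 6, 24]
The first disagreement with the trace is at step 4, where the value should be top = 6.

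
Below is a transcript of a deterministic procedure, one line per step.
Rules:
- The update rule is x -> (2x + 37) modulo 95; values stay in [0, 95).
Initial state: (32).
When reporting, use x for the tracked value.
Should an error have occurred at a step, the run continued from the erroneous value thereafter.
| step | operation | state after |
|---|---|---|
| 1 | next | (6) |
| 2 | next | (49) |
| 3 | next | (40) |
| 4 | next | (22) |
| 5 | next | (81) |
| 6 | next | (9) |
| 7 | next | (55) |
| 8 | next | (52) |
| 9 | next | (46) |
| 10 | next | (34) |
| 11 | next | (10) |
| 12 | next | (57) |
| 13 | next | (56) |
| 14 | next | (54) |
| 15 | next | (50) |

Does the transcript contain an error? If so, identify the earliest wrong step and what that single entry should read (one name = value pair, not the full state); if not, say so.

no error

Recomputing the run from the initial state:
step 1: x = 6
step 2: x = 49
step 3: x = 40
step 4: x = 22
step 5: x = 81
step 6: x = 9
step 7: x = 55
step 8: x = 52
step 9: x = 46
step 10: x = 34
step 11: x = 10
step 12: x = 57
step 13: x = 56
step 14: x = 54
step 15: x = 50
This matches the transcript at every step.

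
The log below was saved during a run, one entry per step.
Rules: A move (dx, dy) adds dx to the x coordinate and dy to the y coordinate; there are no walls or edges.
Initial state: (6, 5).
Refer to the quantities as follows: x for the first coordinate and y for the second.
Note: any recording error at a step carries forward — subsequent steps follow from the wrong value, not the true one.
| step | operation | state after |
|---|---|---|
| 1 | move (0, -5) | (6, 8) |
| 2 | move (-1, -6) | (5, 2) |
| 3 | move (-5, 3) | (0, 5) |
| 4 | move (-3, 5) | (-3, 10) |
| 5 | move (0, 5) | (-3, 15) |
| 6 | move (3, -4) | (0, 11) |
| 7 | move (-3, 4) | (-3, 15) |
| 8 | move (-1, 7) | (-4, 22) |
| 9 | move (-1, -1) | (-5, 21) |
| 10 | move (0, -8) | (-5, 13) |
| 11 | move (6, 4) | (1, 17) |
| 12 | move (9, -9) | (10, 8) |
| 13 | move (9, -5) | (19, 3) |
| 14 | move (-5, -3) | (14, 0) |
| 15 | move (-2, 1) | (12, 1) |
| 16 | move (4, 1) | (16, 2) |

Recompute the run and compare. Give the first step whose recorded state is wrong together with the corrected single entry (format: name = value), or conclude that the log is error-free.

step 1, y = 0

Step 1: x = 6 + (0) = 6, y = 5 + (-5) = 0 — the entry is off here.
The earliest wrong entry is at step 1: it should read y = 0.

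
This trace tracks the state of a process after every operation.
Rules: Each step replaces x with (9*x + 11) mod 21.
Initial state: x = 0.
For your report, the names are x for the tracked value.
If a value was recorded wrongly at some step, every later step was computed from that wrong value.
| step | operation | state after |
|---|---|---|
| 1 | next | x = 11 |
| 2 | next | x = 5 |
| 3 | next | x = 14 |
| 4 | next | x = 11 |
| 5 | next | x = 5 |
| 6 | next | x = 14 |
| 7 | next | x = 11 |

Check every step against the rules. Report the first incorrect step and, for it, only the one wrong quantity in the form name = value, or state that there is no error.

no error

step 1: x = (9*0 + 11) mod 21 = 11 -> verified
step 2: x = (9*11 + 11) mod 21 = 5 -> same as recorded
step 3: x = (9*5 + 11) mod 21 = 14 -> verified
step 4: x = (9*14 + 11) mod 21 = 11 -> verified
step 5: x = (9*11 + 11) mod 21 = 5 -> checks out
step 6: x = (9*5 + 11) mod 21 = 14 -> checks out
step 7: x = (9*14 + 11) mod 21 = 11 -> verified
The recomputation confirms every line.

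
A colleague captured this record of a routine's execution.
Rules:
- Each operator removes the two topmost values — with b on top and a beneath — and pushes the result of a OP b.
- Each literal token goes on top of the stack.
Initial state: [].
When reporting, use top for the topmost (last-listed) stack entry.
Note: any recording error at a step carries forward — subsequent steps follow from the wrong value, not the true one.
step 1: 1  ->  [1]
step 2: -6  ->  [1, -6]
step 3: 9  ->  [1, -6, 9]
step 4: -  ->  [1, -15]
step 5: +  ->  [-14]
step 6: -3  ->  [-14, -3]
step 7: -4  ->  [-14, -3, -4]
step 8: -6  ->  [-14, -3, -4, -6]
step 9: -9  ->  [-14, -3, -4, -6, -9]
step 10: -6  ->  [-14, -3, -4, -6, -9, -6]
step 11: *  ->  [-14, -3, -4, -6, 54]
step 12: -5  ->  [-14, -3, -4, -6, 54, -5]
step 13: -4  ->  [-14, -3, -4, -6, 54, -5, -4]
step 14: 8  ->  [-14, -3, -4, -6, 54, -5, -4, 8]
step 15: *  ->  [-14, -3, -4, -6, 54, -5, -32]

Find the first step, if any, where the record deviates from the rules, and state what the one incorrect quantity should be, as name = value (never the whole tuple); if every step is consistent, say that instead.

Step 1: push 1: top = 1 — in agreement.
Step 2: push -6: top = -6 — agrees with the record.
Step 3: push 9: top = 9 — consistent with the record.
Step 4: -6 - 9 = -15 — matches.
Step 5: 1 + -15 = -14 — in agreement.
Step 6: push -3: top = -3 — matches.
Step 7: push -4: top = -4 — matches.
Step 8: push -6: top = -6 — consistent with the record.
Step 9: push -9: top = -9 — matches.
Step 10: push -6: top = -6 — checks out.
Step 11: -9 * -6 = 54 — no discrepancy.
Step 12: push -5: top = -5 — matches.
Step 13: push -4: top = -4 — consistent with the record.
Step 14: push 8: top = 8 — no discrepancy.
Step 15: -4 * 8 = -32 — checks out.
All steps check out; nothing to correct.

no error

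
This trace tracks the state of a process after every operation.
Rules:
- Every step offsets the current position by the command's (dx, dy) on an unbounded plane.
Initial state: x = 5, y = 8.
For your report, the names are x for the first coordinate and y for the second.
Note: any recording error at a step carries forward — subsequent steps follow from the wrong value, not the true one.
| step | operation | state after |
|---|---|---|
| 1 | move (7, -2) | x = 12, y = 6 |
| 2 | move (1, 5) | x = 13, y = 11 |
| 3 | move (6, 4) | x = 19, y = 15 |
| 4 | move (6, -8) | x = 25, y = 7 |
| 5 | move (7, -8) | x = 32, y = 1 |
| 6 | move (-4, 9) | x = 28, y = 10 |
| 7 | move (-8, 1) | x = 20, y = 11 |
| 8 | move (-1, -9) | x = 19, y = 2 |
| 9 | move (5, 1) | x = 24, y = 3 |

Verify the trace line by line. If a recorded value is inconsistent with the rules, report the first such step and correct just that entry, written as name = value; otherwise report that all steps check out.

Recomputing the run from the initial state:
step 1: x = 12, y = 6
step 2: x = 13, y = 11
step 3: x = 19, y = 15
step 4: x = 25, y = 7
step 5: x = 32, y = -1
step 6: x = 28, y = 8
step 7: x = 20, y = 9
step 8: x = 19, y = 0
step 9: x = 24, y = 1
The first disagreement with the trace is at step 5, where the value should be y = -1.

step 5, y = -1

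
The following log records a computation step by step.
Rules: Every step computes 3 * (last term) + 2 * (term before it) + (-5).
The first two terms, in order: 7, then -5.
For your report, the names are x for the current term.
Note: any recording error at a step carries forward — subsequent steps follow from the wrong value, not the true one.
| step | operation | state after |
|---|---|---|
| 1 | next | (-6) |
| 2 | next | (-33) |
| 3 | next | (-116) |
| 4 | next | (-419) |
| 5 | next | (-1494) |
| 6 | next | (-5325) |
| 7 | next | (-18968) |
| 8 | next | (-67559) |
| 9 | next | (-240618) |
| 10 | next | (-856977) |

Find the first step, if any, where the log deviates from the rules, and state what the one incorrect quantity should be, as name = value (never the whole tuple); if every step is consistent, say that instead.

no error

Recomputing the run from the initial state:
step 1: x = -6
step 2: x = -33
step 3: x = -116
step 4: x = -419
step 5: x = -1494
step 6: x = -5325
step 7: x = -18968
step 8: x = -67559
step 9: x = -240618
step 10: x = -856977
This matches the log at every step.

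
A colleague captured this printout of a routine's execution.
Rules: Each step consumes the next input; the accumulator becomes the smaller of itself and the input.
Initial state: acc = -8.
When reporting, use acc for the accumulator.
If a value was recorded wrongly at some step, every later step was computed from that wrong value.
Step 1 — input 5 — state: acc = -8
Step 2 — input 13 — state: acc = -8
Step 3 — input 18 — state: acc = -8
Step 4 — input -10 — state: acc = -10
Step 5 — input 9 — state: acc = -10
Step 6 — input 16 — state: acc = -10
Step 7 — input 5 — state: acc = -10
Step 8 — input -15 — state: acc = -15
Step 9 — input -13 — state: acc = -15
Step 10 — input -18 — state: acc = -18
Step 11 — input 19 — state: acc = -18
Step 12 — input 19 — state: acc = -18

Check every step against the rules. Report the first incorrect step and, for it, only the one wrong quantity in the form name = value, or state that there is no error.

no error

Recomputing the run from the initial state:
step 1: acc = -8
step 2: acc = -8
step 3: acc = -8
step 4: acc = -10
step 5: acc = -10
step 6: acc = -10
step 7: acc = -10
step 8: acc = -15
step 9: acc = -15
step 10: acc = -18
step 11: acc = -18
step 12: acc = -18
This matches the printout at every step.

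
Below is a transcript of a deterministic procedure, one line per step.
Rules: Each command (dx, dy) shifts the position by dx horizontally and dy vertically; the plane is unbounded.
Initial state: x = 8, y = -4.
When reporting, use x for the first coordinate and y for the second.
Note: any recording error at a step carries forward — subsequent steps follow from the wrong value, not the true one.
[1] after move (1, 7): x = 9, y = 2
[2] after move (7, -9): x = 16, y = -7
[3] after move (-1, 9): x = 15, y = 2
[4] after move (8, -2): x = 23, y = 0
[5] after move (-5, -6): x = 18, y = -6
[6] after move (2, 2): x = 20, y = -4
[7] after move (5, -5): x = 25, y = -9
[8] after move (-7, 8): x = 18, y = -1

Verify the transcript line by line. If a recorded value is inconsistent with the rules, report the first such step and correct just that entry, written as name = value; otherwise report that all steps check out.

step 1: x = 8 + (1) = 9, y = -4 + (7) = 3 -> the entry is off here
That makes step 1 the first incorrect line — y = 3 is what it should show.

step 1, y = 3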